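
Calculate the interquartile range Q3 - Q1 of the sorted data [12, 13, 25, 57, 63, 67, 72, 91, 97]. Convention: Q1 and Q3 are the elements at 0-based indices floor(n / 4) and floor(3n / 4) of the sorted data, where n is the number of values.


The data has n = 9 elements.
Q1 index = floor(9 / 4) = floor(2.25) = 2; Q3 index = floor(3 * 9 / 4) = floor(6.75) = 6
Q1 = element at index 2 = 25
Q3 = element at index 6 = 72
IQR = 72 - 25 = 47
Final answer: 47


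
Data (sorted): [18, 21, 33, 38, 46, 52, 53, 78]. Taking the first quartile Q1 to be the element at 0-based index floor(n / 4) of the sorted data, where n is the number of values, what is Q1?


The list has n = 8 elements.
Q1 index = floor(8 / 4) = floor(2) = 2
Counting from index 0 in the sorted data, the element at index 2 is 33.
Final answer: 33


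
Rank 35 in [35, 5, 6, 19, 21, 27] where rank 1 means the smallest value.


Sort ascending: [5, 6, 19, 21, 27, 35]
Find 35 in the sorted list.
35 is at position 6 (1-indexed).
Final answer: 6


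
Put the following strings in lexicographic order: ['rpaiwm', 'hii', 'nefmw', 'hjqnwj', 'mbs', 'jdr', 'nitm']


Compare strings character by character (the first differing letter decides):
  'hii' < 'hjqnwj' since 'i' < 'j' at position 2
  'hjqnwj' < 'jdr' since 'h' < 'j' at position 1
  'jdr' < 'mbs' since 'j' < 'm' at position 1
  'mbs' < 'nefmw' since 'm' < 'n' at position 1
  'nefmw' < 'nitm' since 'e' < 'i' at position 2
  'nitm' < 'rpaiwm' since 'n' < 'r' at position 1
Chaining these comparisons gives the alphabetical order.
Final answer: ['hii', 'hjqnwj', 'jdr', 'mbs', 'nefmw', 'nitm', 'rpaiwm']


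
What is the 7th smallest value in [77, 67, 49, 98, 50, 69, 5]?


Sort ascending: [5, 49, 50, 67, 69, 77, 98]
The 7th element (1-indexed) is at index 6.
Value = 98
Final answer: 98


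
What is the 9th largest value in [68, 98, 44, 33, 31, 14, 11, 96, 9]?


Sort descending: [98, 96, 68, 44, 33, 31, 14, 11, 9]
The 9th element (1-indexed) is at index 8.
Value = 9
Final answer: 9


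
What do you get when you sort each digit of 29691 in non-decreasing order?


The number 29691 has digits: 2, 9, 6, 9, 1
Sorted: 1, 2, 6, 9, 9
Joining the sorted digits gives the result.
Final answer: 12699


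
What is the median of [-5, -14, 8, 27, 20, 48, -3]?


First, sort the list: [-14, -5, -3, 8, 20, 27, 48]
The list has 7 elements (odd count).
The middle index is 3 (0-based), and the element there is 8.
Final answer: 8


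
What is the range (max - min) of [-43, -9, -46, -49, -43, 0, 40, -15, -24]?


Maximum value: 40
Minimum value: -49
Range = 40 - (-49) = 89
Final answer: 89


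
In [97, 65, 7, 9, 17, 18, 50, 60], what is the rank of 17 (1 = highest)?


Sort descending: [97, 65, 60, 50, 18, 17, 9, 7]
Find 17 in the sorted list.
17 is at position 6.
Final answer: 6


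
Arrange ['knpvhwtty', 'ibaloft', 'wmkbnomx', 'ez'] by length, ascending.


Compute lengths:
  'knpvhwtty' has length 9
  'ibaloft' has length 7
  'wmkbnomx' has length 8
  'ez' has length 2
Lengths in increasing order: 2 < 7 < 8 < 9
Listing the words in that order gives the answer.
Final answer: ['ez', 'ibaloft', 'wmkbnomx', 'knpvhwtty']


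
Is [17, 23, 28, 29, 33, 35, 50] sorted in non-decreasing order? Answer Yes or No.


Check consecutive pairs:
  17 <= 23? True
  23 <= 28? True
  28 <= 29? True
  29 <= 33? True
  33 <= 35? True
  35 <= 50? True
Every consecutive pair is in order, so the list is non-decreasing.
Final answer: Yes


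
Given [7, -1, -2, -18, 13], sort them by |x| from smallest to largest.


Compute absolute values:
  |7| = 7
  |-1| = 1
  |-2| = 2
  |-18| = 18
  |13| = 13
Absolute values in increasing order: 1 < 2 < 7 < 13 < 18
Listing the original numbers in that order gives the answer.
Final answer: [-1, -2, 7, 13, -18]


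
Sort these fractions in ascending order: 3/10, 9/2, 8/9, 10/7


Convert to decimal for comparison:
  3/10 = 0.3
  9/2 = 4.5
  8/9 = 0.8889
  10/7 = 1.4286
Decimals in increasing order: 0.3 < 0.8889 < 1.4286 < 4.5
Writing each back as its fraction gives the sorted order.
Final answer: 3/10, 8/9, 10/7, 9/2


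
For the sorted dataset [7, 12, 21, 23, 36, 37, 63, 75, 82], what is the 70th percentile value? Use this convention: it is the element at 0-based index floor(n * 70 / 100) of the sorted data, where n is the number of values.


The dataset has n = 9 elements.
Index = floor(9 * 70 / 100) = floor(630 / 100) = floor(6.3) = 6
Counting from index 0 in the sorted data, the element at index 6 is 63.
Final answer: 63


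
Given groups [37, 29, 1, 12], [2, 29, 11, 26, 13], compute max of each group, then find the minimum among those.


Find max of each group:
  Group 1: [37, 29, 1, 12] -> max = 37
  Group 2: [2, 29, 11, 26, 13] -> max = 29
Maxes: [37, 29]
Minimum of maxes = 29
Final answer: 29


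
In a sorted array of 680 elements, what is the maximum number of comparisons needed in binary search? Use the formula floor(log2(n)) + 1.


Binary search halves the search space each step.
Maximum comparisons = floor(log2(680)) + 1
log2(680) = 9.4094
floor(log2(680)) = 9, so 9 + 1 = 10
Final answer: 10


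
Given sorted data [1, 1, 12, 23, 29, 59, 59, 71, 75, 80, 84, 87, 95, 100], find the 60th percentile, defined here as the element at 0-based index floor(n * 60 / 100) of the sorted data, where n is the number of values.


The dataset has n = 14 elements.
Index = floor(14 * 60 / 100) = floor(840 / 100) = floor(8.4) = 8
Counting from index 0 in the sorted data, the element at index 8 is 75.
Final answer: 75


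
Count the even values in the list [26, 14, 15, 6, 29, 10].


Check each element:
  26 is even
  14 is even
  15 is odd
  6 is even
  29 is odd
  10 is even
Evens: [26, 14, 6, 10]
Count of evens = 4
Final answer: 4


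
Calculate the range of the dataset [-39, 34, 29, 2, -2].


Maximum value: 34
Minimum value: -39
Range = 34 - (-39) = 73
Final answer: 73


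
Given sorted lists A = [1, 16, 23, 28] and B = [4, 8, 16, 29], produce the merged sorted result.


List A: [1, 16, 23, 28]
List B: [4, 8, 16, 29]
Repeatedly compare the front elements and take the smaller:
  1 vs 4 -> take 1
  16 vs 4 -> take 4
  16 vs 8 -> take 8
  16 vs 16 -> take 16
  23 vs 16 -> take 16
  23 vs 29 -> take 23
  28 vs 29 -> take 28
  A is exhausted; append the rest of B: [29]
Final answer: [1, 4, 8, 16, 16, 23, 28, 29]


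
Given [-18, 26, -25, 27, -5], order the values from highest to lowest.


Original list: [-18, 26, -25, 27, -5]
Repeatedly take the largest remaining element:
  Remaining [-18, 26, -25, 27, -5] -> largest is 27
  Remaining [-18, 26, -25, -5] -> largest is 26
  Remaining [-18, -25, -5] -> largest is -5
  Remaining [-18, -25] -> largest is -18
  Remaining [-25] -> largest is -25
Collecting the picks in order gives the descending list.
Final answer: [27, 26, -5, -18, -25]


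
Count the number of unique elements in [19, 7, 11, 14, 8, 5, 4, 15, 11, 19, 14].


List all unique values:
Distinct values: [4, 5, 7, 8, 11, 14, 15, 19]
Count = 8
Final answer: 8


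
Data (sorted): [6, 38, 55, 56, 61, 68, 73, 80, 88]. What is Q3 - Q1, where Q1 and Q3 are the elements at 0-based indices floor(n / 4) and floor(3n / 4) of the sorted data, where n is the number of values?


The data has n = 9 elements.
Q1 index = floor(9 / 4) = floor(2.25) = 2; Q3 index = floor(3 * 9 / 4) = floor(6.75) = 6
Q1 = element at index 2 = 55
Q3 = element at index 6 = 73
IQR = 73 - 55 = 18
Final answer: 18


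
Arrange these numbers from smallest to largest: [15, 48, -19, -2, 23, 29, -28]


Original list: [15, 48, -19, -2, 23, 29, -28]
Repeatedly take the smallest remaining element:
  Remaining [15, 48, -19, -2, 23, 29, -28] -> smallest is -28
  Remaining [15, 48, -19, -2, 23, 29] -> smallest is -19
  Remaining [15, 48, -2, 23, 29] -> smallest is -2
  Remaining [15, 48, 23, 29] -> smallest is 15
  Remaining [48, 23, 29] -> smallest is 23
  Remaining [48, 29] -> smallest is 29
  Remaining [48] -> smallest is 48
Collecting the picks in order gives the sorted list.
Final answer: [-28, -19, -2, 15, 23, 29, 48]


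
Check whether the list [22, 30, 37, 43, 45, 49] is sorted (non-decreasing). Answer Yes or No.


Check consecutive pairs:
  22 <= 30? True
  30 <= 37? True
  37 <= 43? True
  43 <= 45? True
  45 <= 49? True
Every consecutive pair is in order, so the list is non-decreasing.
Final answer: Yes


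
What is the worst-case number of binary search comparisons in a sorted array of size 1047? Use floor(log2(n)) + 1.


Binary search halves the search space each step.
Maximum comparisons = floor(log2(1047)) + 1
log2(1047) = 10.032
floor(log2(1047)) = 10, so 10 + 1 = 11
Final answer: 11


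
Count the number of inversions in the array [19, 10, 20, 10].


For each element, count the later elements that are smaller than it:
  19 (index 0): smaller elements after it = [10, 10] -> 2
  10 (index 1): smaller elements after it = [] -> 0
  20 (index 2): smaller elements after it = [10] -> 1
Total inversions = 2 + 0 + 1 = 3
Final answer: 3


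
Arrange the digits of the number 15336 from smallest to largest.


The number 15336 has digits: 1, 5, 3, 3, 6
Sorted: 1, 3, 3, 5, 6
Joining the sorted digits gives the result.
Final answer: 13356


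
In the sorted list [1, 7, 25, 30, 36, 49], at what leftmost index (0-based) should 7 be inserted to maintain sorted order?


List is sorted: [1, 7, 25, 30, 36, 49]
We need the leftmost position where 7 can be inserted, i.e. the first index whose element is >= 7 (or the end of the list if none is).
Binary search with low=0, high=6 (0-based indices):
  low=0, high=6, mid=3: a[3]=30 >= 7, so high = 3
  low=0, high=3, mid=1: a[1]=7 >= 7, so high = 1
  low=0, high=1, mid=0: a[0]=1 < 7, so low = 1
Now low = high = 1, so the insertion index is 1.
Final answer: 1


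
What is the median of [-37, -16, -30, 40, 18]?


First, sort the list: [-37, -30, -16, 18, 40]
The list has 5 elements (odd count).
The middle index is 2 (0-based), and the element there is -16.
Final answer: -16


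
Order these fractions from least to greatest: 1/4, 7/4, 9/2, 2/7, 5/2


Convert to decimal for comparison:
  1/4 = 0.25
  7/4 = 1.75
  9/2 = 4.5
  2/7 = 0.2857
  5/2 = 2.5
Decimals in increasing order: 0.25 < 0.2857 < 1.75 < 2.5 < 4.5
Writing each back as its fraction gives the sorted order.
Final answer: 1/4, 2/7, 7/4, 5/2, 9/2


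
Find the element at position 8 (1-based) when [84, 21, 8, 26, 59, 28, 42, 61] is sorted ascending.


Sort ascending: [8, 21, 26, 28, 42, 59, 61, 84]
The 8th element (1-indexed) is at index 7.
Value = 84
Final answer: 84


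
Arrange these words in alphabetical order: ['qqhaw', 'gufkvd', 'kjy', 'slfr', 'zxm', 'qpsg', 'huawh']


Compare strings character by character (the first differing letter decides):
  'gufkvd' < 'huawh' since 'g' < 'h' at position 1
  'huawh' < 'kjy' since 'h' < 'k' at position 1
  'kjy' < 'qpsg' since 'k' < 'q' at position 1
  'qpsg' < 'qqhaw' since 'p' < 'q' at position 2
  'qqhaw' < 'slfr' since 'q' < 's' at position 1
  'slfr' < 'zxm' since 's' < 'z' at position 1
Chaining these comparisons gives the alphabetical order.
Final answer: ['gufkvd', 'huawh', 'kjy', 'qpsg', 'qqhaw', 'slfr', 'zxm']


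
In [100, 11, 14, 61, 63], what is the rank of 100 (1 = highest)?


Sort descending: [100, 63, 61, 14, 11]
Find 100 in the sorted list.
100 is at position 1.
Final answer: 1


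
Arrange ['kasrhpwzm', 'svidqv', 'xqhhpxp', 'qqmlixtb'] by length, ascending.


Compute lengths:
  'kasrhpwzm' has length 9
  'svidqv' has length 6
  'xqhhpxp' has length 7
  'qqmlixtb' has length 8
Lengths in increasing order: 6 < 7 < 8 < 9
Listing the words in that order gives the answer.
Final answer: ['svidqv', 'xqhhpxp', 'qqmlixtb', 'kasrhpwzm']


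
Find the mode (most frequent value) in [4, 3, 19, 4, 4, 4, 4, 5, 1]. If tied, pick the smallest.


Count the frequency of each value:
  1 appears 1 time(s)
  3 appears 1 time(s)
  4 appears 5 time(s)
  5 appears 1 time(s)
  19 appears 1 time(s)
Maximum frequency is 5.
Only 4 reaches that frequency, so it is the mode.
Final answer: 4


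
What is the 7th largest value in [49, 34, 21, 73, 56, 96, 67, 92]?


Sort descending: [96, 92, 73, 67, 56, 49, 34, 21]
The 7th element (1-indexed) is at index 6.
Value = 34
Final answer: 34


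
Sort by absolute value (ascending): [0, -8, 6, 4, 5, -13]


Compute absolute values:
  |0| = 0
  |-8| = 8
  |6| = 6
  |4| = 4
  |5| = 5
  |-13| = 13
Absolute values in increasing order: 0 < 4 < 5 < 6 < 8 < 13
Listing the original numbers in that order gives the answer.
Final answer: [0, 4, 5, 6, -8, -13]


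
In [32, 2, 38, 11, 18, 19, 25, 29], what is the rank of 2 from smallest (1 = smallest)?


Sort ascending: [2, 11, 18, 19, 25, 29, 32, 38]
Find 2 in the sorted list.
2 is at position 1 (1-indexed).
Final answer: 1


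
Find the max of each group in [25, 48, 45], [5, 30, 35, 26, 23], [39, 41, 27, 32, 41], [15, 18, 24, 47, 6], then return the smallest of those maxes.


Find max of each group:
  Group 1: [25, 48, 45] -> max = 48
  Group 2: [5, 30, 35, 26, 23] -> max = 35
  Group 3: [39, 41, 27, 32, 41] -> max = 41
  Group 4: [15, 18, 24, 47, 6] -> max = 47
Maxes: [48, 35, 41, 47]
Minimum of maxes = 35
Final answer: 35


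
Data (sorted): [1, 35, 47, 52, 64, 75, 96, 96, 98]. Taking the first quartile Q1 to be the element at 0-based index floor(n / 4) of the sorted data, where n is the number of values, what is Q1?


The list has n = 9 elements.
Q1 index = floor(9 / 4) = floor(2.25) = 2
Counting from index 0 in the sorted data, the element at index 2 is 47.
Final answer: 47


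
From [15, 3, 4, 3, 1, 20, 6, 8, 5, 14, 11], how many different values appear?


List all unique values:
Distinct values: [1, 3, 4, 5, 6, 8, 11, 14, 15, 20]
Count = 10
Final answer: 10


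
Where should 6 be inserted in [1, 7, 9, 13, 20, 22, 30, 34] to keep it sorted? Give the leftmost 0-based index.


List is sorted: [1, 7, 9, 13, 20, 22, 30, 34]
We need the leftmost position where 6 can be inserted, i.e. the first index whose element is >= 6 (or the end of the list if none is).
Binary search with low=0, high=8 (0-based indices):
  low=0, high=8, mid=4: a[4]=20 >= 6, so high = 4
  low=0, high=4, mid=2: a[2]=9 >= 6, so high = 2
  low=0, high=2, mid=1: a[1]=7 >= 6, so high = 1
  low=0, high=1, mid=0: a[0]=1 < 6, so low = 1
Now low = high = 1, so the insertion index is 1.
Final answer: 1


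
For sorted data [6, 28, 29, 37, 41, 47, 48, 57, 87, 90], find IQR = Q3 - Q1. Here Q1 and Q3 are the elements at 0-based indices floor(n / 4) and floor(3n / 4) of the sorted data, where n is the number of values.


The data has n = 10 elements.
Q1 index = floor(10 / 4) = floor(2.5) = 2; Q3 index = floor(3 * 10 / 4) = floor(7.5) = 7
Q1 = element at index 2 = 29
Q3 = element at index 7 = 57
IQR = 57 - 29 = 28
Final answer: 28


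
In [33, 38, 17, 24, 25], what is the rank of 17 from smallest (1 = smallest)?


Sort ascending: [17, 24, 25, 33, 38]
Find 17 in the sorted list.
17 is at position 1 (1-indexed).
Final answer: 1


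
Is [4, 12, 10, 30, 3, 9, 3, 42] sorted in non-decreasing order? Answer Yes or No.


Check consecutive pairs:
  4 <= 12? True
  12 <= 10? False
  10 <= 30? True
  30 <= 3? False
  3 <= 9? True
  9 <= 3? False
  3 <= 42? True
3 consecutive pair(s) are out of order, so the list is not sorted.
Final answer: No


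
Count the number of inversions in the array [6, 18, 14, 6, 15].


For each element, count the later elements that are smaller than it:
  6 (index 0): smaller elements after it = [] -> 0
  18 (index 1): smaller elements after it = [14, 6, 15] -> 3
  14 (index 2): smaller elements after it = [6] -> 1
  6 (index 3): smaller elements after it = [] -> 0
Total inversions = 0 + 3 + 1 + 0 = 4
Final answer: 4


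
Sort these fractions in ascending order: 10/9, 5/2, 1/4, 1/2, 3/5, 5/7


Convert to decimal for comparison:
  10/9 = 1.1111
  5/2 = 2.5
  1/4 = 0.25
  1/2 = 0.5
  3/5 = 0.6
  5/7 = 0.7143
Decimals in increasing order: 0.25 < 0.5 < 0.6 < 0.7143 < 1.1111 < 2.5
Writing each back as its fraction gives the sorted order.
Final answer: 1/4, 1/2, 3/5, 5/7, 10/9, 5/2


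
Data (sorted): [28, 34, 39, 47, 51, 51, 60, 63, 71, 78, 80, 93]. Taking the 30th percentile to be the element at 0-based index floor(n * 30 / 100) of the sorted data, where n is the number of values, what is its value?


The dataset has n = 12 elements.
Index = floor(12 * 30 / 100) = floor(360 / 100) = floor(3.6) = 3
Counting from index 0 in the sorted data, the element at index 3 is 47.
Final answer: 47


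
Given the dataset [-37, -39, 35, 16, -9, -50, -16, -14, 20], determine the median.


First, sort the list: [-50, -39, -37, -16, -14, -9, 16, 20, 35]
The list has 9 elements (odd count).
The middle index is 4 (0-based), and the element there is -14.
Final answer: -14


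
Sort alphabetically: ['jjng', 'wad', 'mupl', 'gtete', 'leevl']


Compare strings character by character (the first differing letter decides):
  'gtete' < 'jjng' since 'g' < 'j' at position 1
  'jjng' < 'leevl' since 'j' < 'l' at position 1
  'leevl' < 'mupl' since 'l' < 'm' at position 1
  'mupl' < 'wad' since 'm' < 'w' at position 1
Chaining these comparisons gives the alphabetical order.
Final answer: ['gtete', 'jjng', 'leevl', 'mupl', 'wad']


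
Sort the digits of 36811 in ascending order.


The number 36811 has digits: 3, 6, 8, 1, 1
Sorted: 1, 1, 3, 6, 8
Joining the sorted digits gives the result.
Final answer: 11368


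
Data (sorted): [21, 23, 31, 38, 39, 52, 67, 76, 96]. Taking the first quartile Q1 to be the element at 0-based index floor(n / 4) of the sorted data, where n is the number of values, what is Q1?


The list has n = 9 elements.
Q1 index = floor(9 / 4) = floor(2.25) = 2
Counting from index 0 in the sorted data, the element at index 2 is 31.
Final answer: 31


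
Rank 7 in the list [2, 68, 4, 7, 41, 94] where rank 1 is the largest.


Sort descending: [94, 68, 41, 7, 4, 2]
Find 7 in the sorted list.
7 is at position 4.
Final answer: 4


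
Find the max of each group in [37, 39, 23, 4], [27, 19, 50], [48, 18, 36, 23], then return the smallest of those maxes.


Find max of each group:
  Group 1: [37, 39, 23, 4] -> max = 39
  Group 2: [27, 19, 50] -> max = 50
  Group 3: [48, 18, 36, 23] -> max = 48
Maxes: [39, 50, 48]
Minimum of maxes = 39
Final answer: 39


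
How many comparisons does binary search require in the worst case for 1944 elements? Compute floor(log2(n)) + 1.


Binary search halves the search space each step.
Maximum comparisons = floor(log2(1944)) + 1
log2(1944) = 10.9248
floor(log2(1944)) = 10, so 10 + 1 = 11
Final answer: 11


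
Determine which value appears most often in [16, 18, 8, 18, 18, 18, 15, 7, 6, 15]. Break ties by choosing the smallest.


Count the frequency of each value:
  6 appears 1 time(s)
  7 appears 1 time(s)
  8 appears 1 time(s)
  15 appears 2 time(s)
  16 appears 1 time(s)
  18 appears 4 time(s)
Maximum frequency is 4.
Only 18 reaches that frequency, so it is the mode.
Final answer: 18


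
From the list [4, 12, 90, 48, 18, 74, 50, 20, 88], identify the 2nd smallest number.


Sort ascending: [4, 12, 18, 20, 48, 50, 74, 88, 90]
The 2nd element (1-indexed) is at index 1.
Value = 12
Final answer: 12


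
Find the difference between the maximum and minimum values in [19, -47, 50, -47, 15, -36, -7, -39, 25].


Maximum value: 50
Minimum value: -47
Range = 50 - (-47) = 97
Final answer: 97


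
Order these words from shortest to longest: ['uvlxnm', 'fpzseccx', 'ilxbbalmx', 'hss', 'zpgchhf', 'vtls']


Compute lengths:
  'uvlxnm' has length 6
  'fpzseccx' has length 8
  'ilxbbalmx' has length 9
  'hss' has length 3
  'zpgchhf' has length 7
  'vtls' has length 4
Lengths in increasing order: 3 < 4 < 6 < 7 < 8 < 9
Listing the words in that order gives the answer.
Final answer: ['hss', 'vtls', 'uvlxnm', 'zpgchhf', 'fpzseccx', 'ilxbbalmx']


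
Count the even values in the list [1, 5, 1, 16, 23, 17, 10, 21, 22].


Check each element:
  1 is odd
  5 is odd
  1 is odd
  16 is even
  23 is odd
  17 is odd
  10 is even
  21 is odd
  22 is even
Evens: [16, 10, 22]
Count of evens = 3
Final answer: 3


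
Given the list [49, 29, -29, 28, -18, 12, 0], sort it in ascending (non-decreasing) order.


Original list: [49, 29, -29, 28, -18, 12, 0]
Repeatedly take the smallest remaining element:
  Remaining [49, 29, -29, 28, -18, 12, 0] -> smallest is -29
  Remaining [49, 29, 28, -18, 12, 0] -> smallest is -18
  Remaining [49, 29, 28, 12, 0] -> smallest is 0
  Remaining [49, 29, 28, 12] -> smallest is 12
  Remaining [49, 29, 28] -> smallest is 28
  Remaining [49, 29] -> smallest is 29
  Remaining [49] -> smallest is 49
Collecting the picks in order gives the sorted list.
Final answer: [-29, -18, 0, 12, 28, 29, 49]


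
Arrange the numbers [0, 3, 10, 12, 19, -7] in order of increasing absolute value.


Compute absolute values:
  |0| = 0
  |3| = 3
  |10| = 10
  |12| = 12
  |19| = 19
  |-7| = 7
Absolute values in increasing order: 0 < 3 < 7 < 10 < 12 < 19
Listing the original numbers in that order gives the answer.
Final answer: [0, 3, -7, 10, 12, 19]


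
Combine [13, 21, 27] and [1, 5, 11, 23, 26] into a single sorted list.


List A: [13, 21, 27]
List B: [1, 5, 11, 23, 26]
Repeatedly compare the front elements and take the smaller:
  13 vs 1 -> take 1
  13 vs 5 -> take 5
  13 vs 11 -> take 11
  13 vs 23 -> take 13
  21 vs 23 -> take 21
  27 vs 23 -> take 23
  27 vs 26 -> take 26
  B is exhausted; append the rest of A: [27]
Final answer: [1, 5, 11, 13, 21, 23, 26, 27]


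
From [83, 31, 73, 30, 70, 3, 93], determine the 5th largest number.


Sort descending: [93, 83, 73, 70, 31, 30, 3]
The 5th element (1-indexed) is at index 4.
Value = 31
Final answer: 31


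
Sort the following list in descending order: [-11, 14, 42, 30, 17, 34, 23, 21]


Original list: [-11, 14, 42, 30, 17, 34, 23, 21]
Repeatedly take the largest remaining element:
  Remaining [-11, 14, 42, 30, 17, 34, 23, 21] -> largest is 42
  Remaining [-11, 14, 30, 17, 34, 23, 21] -> largest is 34
  Remaining [-11, 14, 30, 17, 23, 21] -> largest is 30
  Remaining [-11, 14, 17, 23, 21] -> largest is 23
  Remaining [-11, 14, 17, 21] -> largest is 21
  Remaining [-11, 14, 17] -> largest is 17
  Remaining [-11, 14] -> largest is 14
  Remaining [-11] -> largest is -11
Collecting the picks in order gives the descending list.
Final answer: [42, 34, 30, 23, 21, 17, 14, -11]


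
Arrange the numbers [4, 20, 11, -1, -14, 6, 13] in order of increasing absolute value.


Compute absolute values:
  |4| = 4
  |20| = 20
  |11| = 11
  |-1| = 1
  |-14| = 14
  |6| = 6
  |13| = 13
Absolute values in increasing order: 1 < 4 < 6 < 11 < 13 < 14 < 20
Listing the original numbers in that order gives the answer.
Final answer: [-1, 4, 6, 11, 13, -14, 20]


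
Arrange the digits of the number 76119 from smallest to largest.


The number 76119 has digits: 7, 6, 1, 1, 9
Sorted: 1, 1, 6, 7, 9
Joining the sorted digits gives the result.
Final answer: 11679


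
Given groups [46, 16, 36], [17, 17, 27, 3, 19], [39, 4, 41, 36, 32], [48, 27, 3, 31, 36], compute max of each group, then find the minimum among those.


Find max of each group:
  Group 1: [46, 16, 36] -> max = 46
  Group 2: [17, 17, 27, 3, 19] -> max = 27
  Group 3: [39, 4, 41, 36, 32] -> max = 41
  Group 4: [48, 27, 3, 31, 36] -> max = 48
Maxes: [46, 27, 41, 48]
Minimum of maxes = 27
Final answer: 27


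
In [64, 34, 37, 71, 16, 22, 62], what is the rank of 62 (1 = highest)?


Sort descending: [71, 64, 62, 37, 34, 22, 16]
Find 62 in the sorted list.
62 is at position 3.
Final answer: 3


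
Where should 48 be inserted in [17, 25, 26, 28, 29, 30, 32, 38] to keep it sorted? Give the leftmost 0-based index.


List is sorted: [17, 25, 26, 28, 29, 30, 32, 38]
We need the leftmost position where 48 can be inserted, i.e. the first index whose element is >= 48 (or the end of the list if none is).
Binary search with low=0, high=8 (0-based indices):
  low=0, high=8, mid=4: a[4]=29 < 48, so low = 5
  low=5, high=8, mid=6: a[6]=32 < 48, so low = 7
  low=7, high=8, mid=7: a[7]=38 < 48, so low = 8
Now low = high = 8, so the insertion index is 8.
Final answer: 8


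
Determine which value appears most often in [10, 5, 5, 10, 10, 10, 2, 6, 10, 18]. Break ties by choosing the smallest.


Count the frequency of each value:
  2 appears 1 time(s)
  5 appears 2 time(s)
  6 appears 1 time(s)
  10 appears 5 time(s)
  18 appears 1 time(s)
Maximum frequency is 5.
Only 10 reaches that frequency, so it is the mode.
Final answer: 10


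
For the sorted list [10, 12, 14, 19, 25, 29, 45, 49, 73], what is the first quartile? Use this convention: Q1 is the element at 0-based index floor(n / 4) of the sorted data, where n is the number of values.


The list has n = 9 elements.
Q1 index = floor(9 / 4) = floor(2.25) = 2
Counting from index 0 in the sorted data, the element at index 2 is 14.
Final answer: 14


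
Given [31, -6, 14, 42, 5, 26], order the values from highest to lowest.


Original list: [31, -6, 14, 42, 5, 26]
Repeatedly take the largest remaining element:
  Remaining [31, -6, 14, 42, 5, 26] -> largest is 42
  Remaining [31, -6, 14, 5, 26] -> largest is 31
  Remaining [-6, 14, 5, 26] -> largest is 26
  Remaining [-6, 14, 5] -> largest is 14
  Remaining [-6, 5] -> largest is 5
  Remaining [-6] -> largest is -6
Collecting the picks in order gives the descending list.
Final answer: [42, 31, 26, 14, 5, -6]


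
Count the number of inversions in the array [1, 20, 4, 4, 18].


For each element, count the later elements that are smaller than it:
  1 (index 0): smaller elements after it = [] -> 0
  20 (index 1): smaller elements after it = [4, 4, 18] -> 3
  4 (index 2): smaller elements after it = [] -> 0
  4 (index 3): smaller elements after it = [] -> 0
Total inversions = 0 + 3 + 0 + 0 = 3
Final answer: 3


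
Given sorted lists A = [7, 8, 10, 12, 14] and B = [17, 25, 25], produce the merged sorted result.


List A: [7, 8, 10, 12, 14]
List B: [17, 25, 25]
Repeatedly compare the front elements and take the smaller:
  7 vs 17 -> take 7
  8 vs 17 -> take 8
  10 vs 17 -> take 10
  12 vs 17 -> take 12
  14 vs 17 -> take 14
  A is exhausted; append the rest of B: [17, 25, 25]
Final answer: [7, 8, 10, 12, 14, 17, 25, 25]


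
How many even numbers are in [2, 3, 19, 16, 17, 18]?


Check each element:
  2 is even
  3 is odd
  19 is odd
  16 is even
  17 is odd
  18 is even
Evens: [2, 16, 18]
Count of evens = 3
Final answer: 3


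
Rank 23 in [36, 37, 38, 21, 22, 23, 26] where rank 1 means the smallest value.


Sort ascending: [21, 22, 23, 26, 36, 37, 38]
Find 23 in the sorted list.
23 is at position 3 (1-indexed).
Final answer: 3


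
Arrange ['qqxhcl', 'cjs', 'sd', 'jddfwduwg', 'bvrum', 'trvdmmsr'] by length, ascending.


Compute lengths:
  'qqxhcl' has length 6
  'cjs' has length 3
  'sd' has length 2
  'jddfwduwg' has length 9
  'bvrum' has length 5
  'trvdmmsr' has length 8
Lengths in increasing order: 2 < 3 < 5 < 6 < 8 < 9
Listing the words in that order gives the answer.
Final answer: ['sd', 'cjs', 'bvrum', 'qqxhcl', 'trvdmmsr', 'jddfwduwg']


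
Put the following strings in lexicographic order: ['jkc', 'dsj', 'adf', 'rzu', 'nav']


Compare strings character by character (the first differing letter decides):
  'adf' < 'dsj' since 'a' < 'd' at position 1
  'dsj' < 'jkc' since 'd' < 'j' at position 1
  'jkc' < 'nav' since 'j' < 'n' at position 1
  'nav' < 'rzu' since 'n' < 'r' at position 1
Chaining these comparisons gives the alphabetical order.
Final answer: ['adf', 'dsj', 'jkc', 'nav', 'rzu']


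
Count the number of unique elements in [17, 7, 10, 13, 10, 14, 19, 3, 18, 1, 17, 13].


List all unique values:
Distinct values: [1, 3, 7, 10, 13, 14, 17, 18, 19]
Count = 9
Final answer: 9


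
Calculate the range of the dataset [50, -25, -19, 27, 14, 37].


Maximum value: 50
Minimum value: -25
Range = 50 - (-25) = 75
Final answer: 75


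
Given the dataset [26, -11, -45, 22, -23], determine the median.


First, sort the list: [-45, -23, -11, 22, 26]
The list has 5 elements (odd count).
The middle index is 2 (0-based), and the element there is -11.
Final answer: -11


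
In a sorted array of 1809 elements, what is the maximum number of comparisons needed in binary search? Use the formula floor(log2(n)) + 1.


Binary search halves the search space each step.
Maximum comparisons = floor(log2(1809)) + 1
log2(1809) = 10.821
floor(log2(1809)) = 10, so 10 + 1 = 11
Final answer: 11


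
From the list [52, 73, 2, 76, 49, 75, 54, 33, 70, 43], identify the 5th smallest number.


Sort ascending: [2, 33, 43, 49, 52, 54, 70, 73, 75, 76]
The 5th element (1-indexed) is at index 4.
Value = 52
Final answer: 52


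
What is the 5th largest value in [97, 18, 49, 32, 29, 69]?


Sort descending: [97, 69, 49, 32, 29, 18]
The 5th element (1-indexed) is at index 4.
Value = 29
Final answer: 29


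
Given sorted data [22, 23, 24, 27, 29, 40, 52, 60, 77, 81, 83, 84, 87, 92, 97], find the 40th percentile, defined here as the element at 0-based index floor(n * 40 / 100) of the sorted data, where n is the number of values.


The dataset has n = 15 elements.
Index = floor(15 * 40 / 100) = floor(600 / 100) = floor(6) = 6
Counting from index 0 in the sorted data, the element at index 6 is 52.
Final answer: 52


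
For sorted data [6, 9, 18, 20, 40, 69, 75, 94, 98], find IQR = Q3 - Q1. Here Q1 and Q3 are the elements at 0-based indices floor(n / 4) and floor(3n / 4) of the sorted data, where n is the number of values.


The data has n = 9 elements.
Q1 index = floor(9 / 4) = floor(2.25) = 2; Q3 index = floor(3 * 9 / 4) = floor(6.75) = 6
Q1 = element at index 2 = 18
Q3 = element at index 6 = 75
IQR = 75 - 18 = 57
Final answer: 57


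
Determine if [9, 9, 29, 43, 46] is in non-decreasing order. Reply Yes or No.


Check consecutive pairs:
  9 <= 9? True
  9 <= 29? True
  29 <= 43? True
  43 <= 46? True
Every consecutive pair is in order, so the list is non-decreasing.
Final answer: Yes


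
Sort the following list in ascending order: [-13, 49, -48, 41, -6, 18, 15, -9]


Original list: [-13, 49, -48, 41, -6, 18, 15, -9]
Repeatedly take the smallest remaining element:
  Remaining [-13, 49, -48, 41, -6, 18, 15, -9] -> smallest is -48
  Remaining [-13, 49, 41, -6, 18, 15, -9] -> smallest is -13
  Remaining [49, 41, -6, 18, 15, -9] -> smallest is -9
  Remaining [49, 41, -6, 18, 15] -> smallest is -6
  Remaining [49, 41, 18, 15] -> smallest is 15
  Remaining [49, 41, 18] -> smallest is 18
  Remaining [49, 41] -> smallest is 41
  Remaining [49] -> smallest is 49
Collecting the picks in order gives the sorted list.
Final answer: [-48, -13, -9, -6, 15, 18, 41, 49]


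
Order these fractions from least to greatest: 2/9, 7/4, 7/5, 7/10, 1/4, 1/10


Convert to decimal for comparison:
  2/9 = 0.2222
  7/4 = 1.75
  7/5 = 1.4
  7/10 = 0.7
  1/4 = 0.25
  1/10 = 0.1
Decimals in increasing order: 0.1 < 0.2222 < 0.25 < 0.7 < 1.4 < 1.75
Writing each back as its fraction gives the sorted order.
Final answer: 1/10, 2/9, 1/4, 7/10, 7/5, 7/4


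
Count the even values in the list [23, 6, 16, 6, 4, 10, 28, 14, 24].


Check each element:
  23 is odd
  6 is even
  16 is even
  6 is even
  4 is even
  10 is even
  28 is even
  14 is even
  24 is even
Evens: [6, 16, 6, 4, 10, 28, 14, 24]
Count of evens = 8
Final answer: 8


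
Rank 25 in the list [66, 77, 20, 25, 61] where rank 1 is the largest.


Sort descending: [77, 66, 61, 25, 20]
Find 25 in the sorted list.
25 is at position 4.
Final answer: 4


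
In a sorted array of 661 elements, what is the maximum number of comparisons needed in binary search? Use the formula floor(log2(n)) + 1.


Binary search halves the search space each step.
Maximum comparisons = floor(log2(661)) + 1
log2(661) = 9.3685
floor(log2(661)) = 9, so 9 + 1 = 10
Final answer: 10


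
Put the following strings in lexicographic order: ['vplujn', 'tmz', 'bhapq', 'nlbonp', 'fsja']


Compare strings character by character (the first differing letter decides):
  'bhapq' < 'fsja' since 'b' < 'f' at position 1
  'fsja' < 'nlbonp' since 'f' < 'n' at position 1
  'nlbonp' < 'tmz' since 'n' < 't' at position 1
  'tmz' < 'vplujn' since 't' < 'v' at position 1
Chaining these comparisons gives the alphabetical order.
Final answer: ['bhapq', 'fsja', 'nlbonp', 'tmz', 'vplujn']


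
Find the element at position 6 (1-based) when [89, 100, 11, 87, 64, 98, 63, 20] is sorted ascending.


Sort ascending: [11, 20, 63, 64, 87, 89, 98, 100]
The 6th element (1-indexed) is at index 5.
Value = 89
Final answer: 89


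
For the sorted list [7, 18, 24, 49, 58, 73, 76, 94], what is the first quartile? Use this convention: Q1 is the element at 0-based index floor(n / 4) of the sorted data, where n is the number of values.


The list has n = 8 elements.
Q1 index = floor(8 / 4) = floor(2) = 2
Counting from index 0 in the sorted data, the element at index 2 is 24.
Final answer: 24


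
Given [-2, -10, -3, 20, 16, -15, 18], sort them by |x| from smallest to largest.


Compute absolute values:
  |-2| = 2
  |-10| = 10
  |-3| = 3
  |20| = 20
  |16| = 16
  |-15| = 15
  |18| = 18
Absolute values in increasing order: 2 < 3 < 10 < 15 < 16 < 18 < 20
Listing the original numbers in that order gives the answer.
Final answer: [-2, -3, -10, -15, 16, 18, 20]


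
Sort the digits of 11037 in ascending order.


The number 11037 has digits: 1, 1, 0, 3, 7
Sorted: 0, 1, 1, 3, 7
Joining the sorted digits gives the result.
Final answer: 01137


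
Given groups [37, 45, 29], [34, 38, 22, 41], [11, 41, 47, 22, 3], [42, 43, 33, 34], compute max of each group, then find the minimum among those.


Find max of each group:
  Group 1: [37, 45, 29] -> max = 45
  Group 2: [34, 38, 22, 41] -> max = 41
  Group 3: [11, 41, 47, 22, 3] -> max = 47
  Group 4: [42, 43, 33, 34] -> max = 43
Maxes: [45, 41, 47, 43]
Minimum of maxes = 41
Final answer: 41


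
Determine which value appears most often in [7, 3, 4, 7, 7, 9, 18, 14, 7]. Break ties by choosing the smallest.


Count the frequency of each value:
  3 appears 1 time(s)
  4 appears 1 time(s)
  7 appears 4 time(s)
  9 appears 1 time(s)
  14 appears 1 time(s)
  18 appears 1 time(s)
Maximum frequency is 4.
Only 7 reaches that frequency, so it is the mode.
Final answer: 7


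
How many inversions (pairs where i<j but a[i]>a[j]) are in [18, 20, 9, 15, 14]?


For each element, count the later elements that are smaller than it:
  18 (index 0): smaller elements after it = [9, 15, 14] -> 3
  20 (index 1): smaller elements after it = [9, 15, 14] -> 3
  9 (index 2): smaller elements after it = [] -> 0
  15 (index 3): smaller elements after it = [14] -> 1
Total inversions = 3 + 3 + 0 + 1 = 7
Final answer: 7


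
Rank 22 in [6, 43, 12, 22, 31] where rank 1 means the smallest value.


Sort ascending: [6, 12, 22, 31, 43]
Find 22 in the sorted list.
22 is at position 3 (1-indexed).
Final answer: 3


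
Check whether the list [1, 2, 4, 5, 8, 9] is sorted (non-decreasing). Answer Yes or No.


Check consecutive pairs:
  1 <= 2? True
  2 <= 4? True
  4 <= 5? True
  5 <= 8? True
  8 <= 9? True
Every consecutive pair is in order, so the list is non-decreasing.
Final answer: Yes


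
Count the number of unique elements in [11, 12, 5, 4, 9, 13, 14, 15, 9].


List all unique values:
Distinct values: [4, 5, 9, 11, 12, 13, 14, 15]
Count = 8
Final answer: 8


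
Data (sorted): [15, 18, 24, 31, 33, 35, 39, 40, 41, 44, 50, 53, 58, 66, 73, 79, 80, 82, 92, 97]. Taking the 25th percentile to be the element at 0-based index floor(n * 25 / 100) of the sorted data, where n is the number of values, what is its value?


The dataset has n = 20 elements.
Index = floor(20 * 25 / 100) = floor(500 / 100) = floor(5) = 5
Counting from index 0 in the sorted data, the element at index 5 is 35.
Final answer: 35


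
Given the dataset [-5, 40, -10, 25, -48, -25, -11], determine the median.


First, sort the list: [-48, -25, -11, -10, -5, 25, 40]
The list has 7 elements (odd count).
The middle index is 3 (0-based), and the element there is -10.
Final answer: -10


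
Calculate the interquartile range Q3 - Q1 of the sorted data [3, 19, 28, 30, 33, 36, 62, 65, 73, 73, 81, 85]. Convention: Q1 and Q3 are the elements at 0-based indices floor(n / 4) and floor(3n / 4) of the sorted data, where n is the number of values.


The data has n = 12 elements.
Q1 index = floor(12 / 4) = floor(3) = 3; Q3 index = floor(3 * 12 / 4) = floor(9) = 9
Q1 = element at index 3 = 30
Q3 = element at index 9 = 73
IQR = 73 - 30 = 43
Final answer: 43


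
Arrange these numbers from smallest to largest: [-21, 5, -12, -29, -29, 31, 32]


Original list: [-21, 5, -12, -29, -29, 31, 32]
Repeatedly take the smallest remaining element:
  Remaining [-21, 5, -12, -29, -29, 31, 32] -> smallest is -29
  Remaining [-21, 5, -12, -29, 31, 32] -> smallest is -29
  Remaining [-21, 5, -12, 31, 32] -> smallest is -21
  Remaining [5, -12, 31, 32] -> smallest is -12
  Remaining [5, 31, 32] -> smallest is 5
  Remaining [31, 32] -> smallest is 31
  Remaining [32] -> smallest is 32
Collecting the picks in order gives the sorted list.
Final answer: [-29, -29, -21, -12, 5, 31, 32]


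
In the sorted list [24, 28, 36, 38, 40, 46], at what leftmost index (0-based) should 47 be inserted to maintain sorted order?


List is sorted: [24, 28, 36, 38, 40, 46]
We need the leftmost position where 47 can be inserted, i.e. the first index whose element is >= 47 (or the end of the list if none is).
Binary search with low=0, high=6 (0-based indices):
  low=0, high=6, mid=3: a[3]=38 < 47, so low = 4
  low=4, high=6, mid=5: a[5]=46 < 47, so low = 6
Now low = high = 6, so the insertion index is 6.
Final answer: 6


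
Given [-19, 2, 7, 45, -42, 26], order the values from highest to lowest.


Original list: [-19, 2, 7, 45, -42, 26]
Repeatedly take the largest remaining element:
  Remaining [-19, 2, 7, 45, -42, 26] -> largest is 45
  Remaining [-19, 2, 7, -42, 26] -> largest is 26
  Remaining [-19, 2, 7, -42] -> largest is 7
  Remaining [-19, 2, -42] -> largest is 2
  Remaining [-19, -42] -> largest is -19
  Remaining [-42] -> largest is -42
Collecting the picks in order gives the descending list.
Final answer: [45, 26, 7, 2, -19, -42]


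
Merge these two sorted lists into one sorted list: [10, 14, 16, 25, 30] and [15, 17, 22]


List A: [10, 14, 16, 25, 30]
List B: [15, 17, 22]
Repeatedly compare the front elements and take the smaller:
  10 vs 15 -> take 10
  14 vs 15 -> take 14
  16 vs 15 -> take 15
  16 vs 17 -> take 16
  25 vs 17 -> take 17
  25 vs 22 -> take 22
  B is exhausted; append the rest of A: [25, 30]
Final answer: [10, 14, 15, 16, 17, 22, 25, 30]


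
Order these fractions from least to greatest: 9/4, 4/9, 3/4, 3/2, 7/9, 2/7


Convert to decimal for comparison:
  9/4 = 2.25
  4/9 = 0.4444
  3/4 = 0.75
  3/2 = 1.5
  7/9 = 0.7778
  2/7 = 0.2857
Decimals in increasing order: 0.2857 < 0.4444 < 0.75 < 0.7778 < 1.5 < 2.25
Writing each back as its fraction gives the sorted order.
Final answer: 2/7, 4/9, 3/4, 7/9, 3/2, 9/4


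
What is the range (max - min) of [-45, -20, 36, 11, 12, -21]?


Maximum value: 36
Minimum value: -45
Range = 36 - (-45) = 81
Final answer: 81


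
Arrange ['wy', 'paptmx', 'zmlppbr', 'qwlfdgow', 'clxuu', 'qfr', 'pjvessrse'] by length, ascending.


Compute lengths:
  'wy' has length 2
  'paptmx' has length 6
  'zmlppbr' has length 7
  'qwlfdgow' has length 8
  'clxuu' has length 5
  'qfr' has length 3
  'pjvessrse' has length 9
Lengths in increasing order: 2 < 3 < 5 < 6 < 7 < 8 < 9
Listing the words in that order gives the answer.
Final answer: ['wy', 'qfr', 'clxuu', 'paptmx', 'zmlppbr', 'qwlfdgow', 'pjvessrse']


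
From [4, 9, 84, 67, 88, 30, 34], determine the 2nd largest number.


Sort descending: [88, 84, 67, 34, 30, 9, 4]
The 2nd element (1-indexed) is at index 1.
Value = 84
Final answer: 84
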